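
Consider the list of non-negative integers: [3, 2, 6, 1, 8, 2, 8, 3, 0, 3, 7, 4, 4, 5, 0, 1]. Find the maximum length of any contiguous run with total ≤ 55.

15

[3] sum 3 len 1
[3, 2] sum 5 len 2
[3, 2, 6] sum 11 len 3
[3, 2, 6, 1] sum 12 len 4
[3, 2, 6, 1, 8] sum 20 len 5
[3, 2, 6, 1, 8, 2] sum 22 len 6
[3, 2, 6, 1, 8, 2, 8] sum 30 len 7
[3, 2, 6, 1, 8, 2, 8, 3] sum 33 len 8
[3, 2, 6, 1, 8, 2, 8, 3, 0] sum 33 len 9
[3, 2, 6, 1, 8, 2, 8, 3, 0, 3] sum 36 len 10
[3, 2, 6, 1, 8, 2, 8, 3, 0, 3, 7] sum 43 len 11
[3, 2, 6, 1, 8, 2, 8, 3, 0, 3, 7, 4] sum 47 len 12
[3, 2, 6, 1, 8, 2, 8, 3, 0, 3, 7, 4, 4] sum 51 len 13
[2, 6, 1, 8, 2, 8, 3, 0, 3, 7, 4, 4, 5] sum 53 len 13
[2, 6, 1, 8, 2, 8, 3, 0, 3, 7, 4, 4, 5, 0] sum 53 len 14
[2, 6, 1, 8, 2, 8, 3, 0, 3, 7, 4, 4, 5, 0, 1] sum 54 len 15
Longest length seen: 15.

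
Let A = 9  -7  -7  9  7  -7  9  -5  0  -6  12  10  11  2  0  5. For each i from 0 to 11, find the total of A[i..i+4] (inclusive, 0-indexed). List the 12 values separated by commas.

Sliding a size-5 window across the 16 values:
9 -7 -7 9 7 → sum 11
-7 -7 9 7 -7 → sum -5
-7 9 7 -7 9 → sum 11
9 7 -7 9 -5 → sum 13
7 -7 9 -5 0 → sum 4
-7 9 -5 0 -6 → sum -9
9 -5 0 -6 12 → sum 10
-5 0 -6 12 10 → sum 11
0 -6 12 10 11 → sum 27
-6 12 10 11 2 → sum 29
12 10 11 2 0 → sum 35
10 11 2 0 5 → sum 28

11, -5, 11, 13, 4, -9, 10, 11, 27, 29, 35, 28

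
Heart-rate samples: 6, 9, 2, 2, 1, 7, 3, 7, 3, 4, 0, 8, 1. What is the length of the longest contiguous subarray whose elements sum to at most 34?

Extend to the right; shrink from the left whenever the sum exceeds 34:
→ 6: sum 6, len 1
→ 9: sum 15, len 2
→ 2: sum 17, len 3
→ 2: sum 19, len 4
→ 1: sum 20, len 5
→ 7: sum 27, len 6
→ 3: sum 30, len 7
→ 7 (dropped 6): sum 31, len 7
→ 3: sum 34, len 8
→ 4 (dropped 9): sum 29, len 8
→ 0: sum 29, len 9
→ 8 (dropped 2, 2): sum 33, len 8
→ 1: sum 34, len 9
Longest length seen: 9.

9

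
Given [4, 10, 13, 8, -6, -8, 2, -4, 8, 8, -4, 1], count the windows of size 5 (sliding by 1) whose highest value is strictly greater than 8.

3

(4, 10, 13, 8, -6) → max 13  > 8 ✓
(10, 13, 8, -6, -8) → max 13  > 8 ✓
(13, 8, -6, -8, 2) → max 13  > 8 ✓
(8, -6, -8, 2, -4) → max 8
(-6, -8, 2, -4, 8) → max 8
(-8, 2, -4, 8, 8) → max 8
(2, -4, 8, 8, -4) → max 8
(-4, 8, 8, -4, 1) → max 8
3 windows satisfy the condition.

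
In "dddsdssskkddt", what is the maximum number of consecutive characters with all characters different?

2

add d: [d] len 1
add d (repeat d, move left end past it): [d] len 1
add d (repeat d, move left end past it): [d] len 1
add s: [d, s] len 2
add d (repeat d, move left end past it): [s, d] len 2
add s (repeat s, move left end past it): [d, s] len 2
add s (repeat s, move left end past it): [s] len 1
add s (repeat s, move left end past it): [s] len 1
add k: [s, k] len 2
add k (repeat k, move left end past it): [k] len 1
add d: [k, d] len 2
add d (repeat d, move left end past it): [d] len 1
add t: [d, t] len 2
Longest all-distinct length: 2.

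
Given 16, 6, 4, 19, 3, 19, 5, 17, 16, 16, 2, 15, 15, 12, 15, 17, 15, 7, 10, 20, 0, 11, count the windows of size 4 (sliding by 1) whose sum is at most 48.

9

(16, 6, 4, 19) → sum 45  ≤ 48 ✓
(6, 4, 19, 3) → sum 32  ≤ 48 ✓
(4, 19, 3, 19) → sum 45  ≤ 48 ✓
(19, 3, 19, 5) → sum 46  ≤ 48 ✓
(3, 19, 5, 17) → sum 44  ≤ 48 ✓
(19, 5, 17, 16) → sum 57
(5, 17, 16, 16) → sum 54
(17, 16, 16, 2) → sum 51
(16, 16, 2, 15) → sum 49
(16, 2, 15, 15) → sum 48  ≤ 48 ✓
(2, 15, 15, 12) → sum 44  ≤ 48 ✓
(15, 15, 12, 15) → sum 57
(15, 12, 15, 17) → sum 59
(12, 15, 17, 15) → sum 59
(15, 17, 15, 7) → sum 54
(17, 15, 7, 10) → sum 49
(15, 7, 10, 20) → sum 52
(7, 10, 20, 0) → sum 37  ≤ 48 ✓
(10, 20, 0, 11) → sum 41  ≤ 48 ✓
9 windows satisfy the condition.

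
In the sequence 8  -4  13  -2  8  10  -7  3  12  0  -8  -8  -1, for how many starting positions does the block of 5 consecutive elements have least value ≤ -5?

8 -4 13 -2 8 → min -4
-4 13 -2 8 10 → min -4
13 -2 8 10 -7 → min -7  ≤ -5 ✓
-2 8 10 -7 3 → min -7  ≤ -5 ✓
8 10 -7 3 12 → min -7  ≤ -5 ✓
10 -7 3 12 0 → min -7  ≤ -5 ✓
-7 3 12 0 -8 → min -8  ≤ -5 ✓
3 12 0 -8 -8 → min -8  ≤ -5 ✓
12 0 -8 -8 -1 → min -8  ≤ -5 ✓
7 windows satisfy the condition.

7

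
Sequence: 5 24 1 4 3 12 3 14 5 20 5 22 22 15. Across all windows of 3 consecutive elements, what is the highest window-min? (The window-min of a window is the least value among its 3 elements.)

15

5 24 1 → min 1
24 1 4 → min 1
1 4 3 → min 1
4 3 12 → min 3
3 12 3 → min 3
12 3 14 → min 3
3 14 5 → min 3
14 5 20 → min 5
5 20 5 → min 5
20 5 22 → min 5
5 22 22 → min 5
22 22 15 → min 15
Highest of these is 15.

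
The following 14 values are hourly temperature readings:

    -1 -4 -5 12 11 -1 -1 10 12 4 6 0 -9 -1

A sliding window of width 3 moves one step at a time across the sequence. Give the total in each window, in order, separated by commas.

Sliding a size-3 window across the 14 values:
(-1, -4, -5) → sum -10
(-4, -5, 12) → sum 3
(-5, 12, 11) → sum 18
(12, 11, -1) → sum 22
(11, -1, -1) → sum 9
(-1, -1, 10) → sum 8
(-1, 10, 12) → sum 21
(10, 12, 4) → sum 26
(12, 4, 6) → sum 22
(4, 6, 0) → sum 10
(6, 0, -9) → sum -3
(0, -9, -1) → sum -10

-10, 3, 18, 22, 9, 8, 21, 26, 22, 10, -3, -10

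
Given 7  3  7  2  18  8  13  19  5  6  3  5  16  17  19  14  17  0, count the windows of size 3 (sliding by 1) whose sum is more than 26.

11

[7, 3, 7] → sum 17
[3, 7, 2] → sum 12
[7, 2, 18] → sum 27  > 26 ✓
[2, 18, 8] → sum 28  > 26 ✓
[18, 8, 13] → sum 39  > 26 ✓
[8, 13, 19] → sum 40  > 26 ✓
[13, 19, 5] → sum 37  > 26 ✓
[19, 5, 6] → sum 30  > 26 ✓
[5, 6, 3] → sum 14
[6, 3, 5] → sum 14
[3, 5, 16] → sum 24
[5, 16, 17] → sum 38  > 26 ✓
[16, 17, 19] → sum 52  > 26 ✓
[17, 19, 14] → sum 50  > 26 ✓
[19, 14, 17] → sum 50  > 26 ✓
[14, 17, 0] → sum 31  > 26 ✓
11 windows satisfy the condition.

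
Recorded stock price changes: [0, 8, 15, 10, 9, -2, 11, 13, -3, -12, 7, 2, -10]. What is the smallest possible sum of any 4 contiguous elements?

-13

0 8 15 10 → sum 33
8 15 10 9 → sum 42
15 10 9 -2 → sum 32
10 9 -2 11 → sum 28
9 -2 11 13 → sum 31
-2 11 13 -3 → sum 19
11 13 -3 -12 → sum 9
13 -3 -12 7 → sum 5
-3 -12 7 2 → sum -6
-12 7 2 -10 → sum -13
Smallest of these is -13.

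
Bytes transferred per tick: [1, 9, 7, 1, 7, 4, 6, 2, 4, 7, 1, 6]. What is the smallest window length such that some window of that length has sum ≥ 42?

9

add 1: running sum 1 < 42
add 9: running sum 10 < 42
add 7: running sum 17 < 42
add 1: running sum 18 < 42
add 7: running sum 25 < 42
add 4: running sum 29 < 42
add 6: running sum 35 < 42
add 2: running sum 37 < 42
add 4: running sum 41 < 42
end 9: [9, 7, 1, 7, 4, 6, 2, 4, 7] sum 47, len 9
end 10: [9, 7, 1, 7, 4, 6, 2, 4, 7, 1] sum 48, len 10
end 11: [7, 1, 7, 4, 6, 2, 4, 7, 1, 6] sum 45, len 10
Shortest qualifying length: 9.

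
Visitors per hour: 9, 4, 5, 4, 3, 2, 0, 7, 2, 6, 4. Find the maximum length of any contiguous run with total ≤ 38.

[9] sum 9 len 1
[9, 4] sum 13 len 2
[9, 4, 5] sum 18 len 3
[9, 4, 5, 4] sum 22 len 4
[9, 4, 5, 4, 3] sum 25 len 5
[9, 4, 5, 4, 3, 2] sum 27 len 6
[9, 4, 5, 4, 3, 2, 0] sum 27 len 7
[9, 4, 5, 4, 3, 2, 0, 7] sum 34 len 8
[9, 4, 5, 4, 3, 2, 0, 7, 2] sum 36 len 9
[4, 5, 4, 3, 2, 0, 7, 2, 6] sum 33 len 9
[4, 5, 4, 3, 2, 0, 7, 2, 6, 4] sum 37 len 10
Longest length seen: 10.

10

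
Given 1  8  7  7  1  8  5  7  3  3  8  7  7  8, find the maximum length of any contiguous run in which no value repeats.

add 1: [1] len 1
add 8: [1, 8] len 2
add 7: [1, 8, 7] len 3
add 7 (repeat 7, move left end past it): [7] len 1
add 1: [7, 1] len 2
add 8: [7, 1, 8] len 3
add 5: [7, 1, 8, 5] len 4
add 7 (repeat 7, move left end past it): [1, 8, 5, 7] len 4
add 3: [1, 8, 5, 7, 3] len 5
add 3 (repeat 3, move left end past it): [3] len 1
add 8: [3, 8] len 2
add 7: [3, 8, 7] len 3
add 7 (repeat 7, move left end past it): [7] len 1
add 8: [7, 8] len 2
Longest all-distinct length: 5.

5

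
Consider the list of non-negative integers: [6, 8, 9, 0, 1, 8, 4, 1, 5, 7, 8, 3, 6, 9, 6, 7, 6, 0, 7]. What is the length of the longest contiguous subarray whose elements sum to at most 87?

[6] sum 6 len 1
[6, 8] sum 14 len 2
[6, 8, 9] sum 23 len 3
[6, 8, 9, 0] sum 23 len 4
[6, 8, 9, 0, 1] sum 24 len 5
[6, 8, 9, 0, 1, 8] sum 32 len 6
[6, 8, 9, 0, 1, 8, 4] sum 36 len 7
[6, 8, 9, 0, 1, 8, 4, 1] sum 37 len 8
[6, 8, 9, 0, 1, 8, 4, 1, 5] sum 42 len 9
[6, 8, 9, 0, 1, 8, 4, 1, 5, 7] sum 49 len 10
[6, 8, 9, 0, 1, 8, 4, 1, 5, 7, 8] sum 57 len 11
[6, 8, 9, 0, 1, 8, 4, 1, 5, 7, 8, 3] sum 60 len 12
[6, 8, 9, 0, 1, 8, 4, 1, 5, 7, 8, 3, 6] sum 66 len 13
[6, 8, 9, 0, 1, 8, 4, 1, 5, 7, 8, 3, 6, 9] sum 75 len 14
[6, 8, 9, 0, 1, 8, 4, 1, 5, 7, 8, 3, 6, 9, 6] sum 81 len 15
[8, 9, 0, 1, 8, 4, 1, 5, 7, 8, 3, 6, 9, 6, 7] sum 82 len 15
[9, 0, 1, 8, 4, 1, 5, 7, 8, 3, 6, 9, 6, 7, 6] sum 80 len 15
[9, 0, 1, 8, 4, 1, 5, 7, 8, 3, 6, 9, 6, 7, 6, 0] sum 80 len 16
[9, 0, 1, 8, 4, 1, 5, 7, 8, 3, 6, 9, 6, 7, 6, 0, 7] sum 87 len 17
Longest length seen: 17.

17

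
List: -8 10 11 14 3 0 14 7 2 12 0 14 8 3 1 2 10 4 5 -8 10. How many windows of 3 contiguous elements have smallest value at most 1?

12

[-8, 10, 11] → min -8  ≤ 1 ✓
[10, 11, 14] → min 10
[11, 14, 3] → min 3
[14, 3, 0] → min 0  ≤ 1 ✓
[3, 0, 14] → min 0  ≤ 1 ✓
[0, 14, 7] → min 0  ≤ 1 ✓
[14, 7, 2] → min 2
[7, 2, 12] → min 2
[2, 12, 0] → min 0  ≤ 1 ✓
[12, 0, 14] → min 0  ≤ 1 ✓
[0, 14, 8] → min 0  ≤ 1 ✓
[14, 8, 3] → min 3
[8, 3, 1] → min 1  ≤ 1 ✓
[3, 1, 2] → min 1  ≤ 1 ✓
[1, 2, 10] → min 1  ≤ 1 ✓
[2, 10, 4] → min 2
[10, 4, 5] → min 4
[4, 5, -8] → min -8  ≤ 1 ✓
[5, -8, 10] → min -8  ≤ 1 ✓
12 windows satisfy the condition.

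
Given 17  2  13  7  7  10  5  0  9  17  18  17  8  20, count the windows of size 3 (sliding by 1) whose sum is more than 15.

10

[17, 2, 13] → sum 32  > 15 ✓
[2, 13, 7] → sum 22  > 15 ✓
[13, 7, 7] → sum 27  > 15 ✓
[7, 7, 10] → sum 24  > 15 ✓
[7, 10, 5] → sum 22  > 15 ✓
[10, 5, 0] → sum 15
[5, 0, 9] → sum 14
[0, 9, 17] → sum 26  > 15 ✓
[9, 17, 18] → sum 44  > 15 ✓
[17, 18, 17] → sum 52  > 15 ✓
[18, 17, 8] → sum 43  > 15 ✓
[17, 8, 20] → sum 45  > 15 ✓
10 windows satisfy the condition.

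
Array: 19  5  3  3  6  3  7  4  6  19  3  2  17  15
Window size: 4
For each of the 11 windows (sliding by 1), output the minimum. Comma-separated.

3, 3, 3, 3, 3, 3, 4, 3, 2, 2, 2

19 5 3 3 → min 3
5 3 3 6 → min 3
3 3 6 3 → min 3
3 6 3 7 → min 3
6 3 7 4 → min 3
3 7 4 6 → min 3
7 4 6 19 → min 4
4 6 19 3 → min 3
6 19 3 2 → min 2
19 3 2 17 → min 2
3 2 17 15 → min 2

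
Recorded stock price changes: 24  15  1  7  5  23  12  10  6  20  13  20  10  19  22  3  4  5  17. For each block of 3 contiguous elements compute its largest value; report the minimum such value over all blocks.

5

Each size-3 window and its max:
24 15 1 → max 24
15 1 7 → max 15
1 7 5 → max 7
7 5 23 → max 23
5 23 12 → max 23
23 12 10 → max 23
12 10 6 → max 12
10 6 20 → max 20
6 20 13 → max 20
20 13 20 → max 20
13 20 10 → max 20
20 10 19 → max 20
10 19 22 → max 22
19 22 3 → max 22
22 3 4 → max 22
3 4 5 → max 5
4 5 17 → max 17
Minimum of these is 5.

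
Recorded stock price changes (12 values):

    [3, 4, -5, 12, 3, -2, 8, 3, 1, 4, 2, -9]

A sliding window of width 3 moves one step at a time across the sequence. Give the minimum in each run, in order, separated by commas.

[3, 4, -5] → min -5
[4, -5, 12] → min -5
[-5, 12, 3] → min -5
[12, 3, -2] → min -2
[3, -2, 8] → min -2
[-2, 8, 3] → min -2
[8, 3, 1] → min 1
[3, 1, 4] → min 1
[1, 4, 2] → min 1
[4, 2, -9] → min -9

-5, -5, -5, -2, -2, -2, 1, 1, 1, -9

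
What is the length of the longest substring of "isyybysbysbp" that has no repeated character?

[i] len 1
[i, s] len 2
[i, s, y] len 3
[y] len 1
[y, b] len 2
[b, y] len 2
[b, y, s] len 3
[y, s, b] len 3
[s, b, y] len 3
[b, y, s] len 3
[y, s, b] len 3
[y, s, b, p] len 4
Longest all-distinct length: 4.

4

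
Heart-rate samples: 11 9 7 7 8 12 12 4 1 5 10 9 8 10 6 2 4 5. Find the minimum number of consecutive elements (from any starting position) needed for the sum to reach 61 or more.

Extend right; whenever the sum reaches 61, record the length and shrink from the left:
add 11: running sum 11 < 61
add 9: running sum 20 < 61
add 7: running sum 27 < 61
add 7: running sum 34 < 61
add 8: running sum 42 < 61
add 12: running sum 54 < 61
add 12: shortest ending here [11, 9, 7, 7, 8, 12, 12] sum 66, len 7
add 4: shortest ending here [11, 9, 7, 7, 8, 12, 12, 4] sum 70, len 8
add 1: shortest ending here [11, 9, 7, 7, 8, 12, 12, 4, 1] sum 71, len 9
add 5: shortest ending here [9, 7, 7, 8, 12, 12, 4, 1, 5] sum 65, len 9
add 10: shortest ending here [7, 7, 8, 12, 12, 4, 1, 5, 10] sum 66, len 9
add 9: shortest ending here [8, 12, 12, 4, 1, 5, 10, 9] sum 61, len 8
add 8: shortest ending here [12, 12, 4, 1, 5, 10, 9, 8] sum 61, len 8
add 10: shortest ending here [12, 12, 4, 1, 5, 10, 9, 8, 10] sum 71, len 9
add 6: shortest ending here [12, 4, 1, 5, 10, 9, 8, 10, 6] sum 65, len 9
add 2: shortest ending here [12, 4, 1, 5, 10, 9, 8, 10, 6, 2] sum 67, len 10
add 4: shortest ending here [12, 4, 1, 5, 10, 9, 8, 10, 6, 2, 4] sum 71, len 11
add 5: shortest ending here [4, 1, 5, 10, 9, 8, 10, 6, 2, 4, 5] sum 64, len 11
Shortest qualifying length: 7.

7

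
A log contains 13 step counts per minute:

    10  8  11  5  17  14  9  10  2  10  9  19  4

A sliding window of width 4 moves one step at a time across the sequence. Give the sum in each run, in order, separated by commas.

34, 41, 47, 45, 50, 35, 31, 31, 40, 42

10 8 11 5 → sum 34
8 11 5 17 → sum 41
11 5 17 14 → sum 47
5 17 14 9 → sum 45
17 14 9 10 → sum 50
14 9 10 2 → sum 35
9 10 2 10 → sum 31
10 2 10 9 → sum 31
2 10 9 19 → sum 40
10 9 19 4 → sum 42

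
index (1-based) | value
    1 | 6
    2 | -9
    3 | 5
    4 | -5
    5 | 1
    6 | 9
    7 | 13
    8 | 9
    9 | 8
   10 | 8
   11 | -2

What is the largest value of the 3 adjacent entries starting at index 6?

13

Elements at indices 6..8: 9, 13, 9
max(9, 13, 9) = 13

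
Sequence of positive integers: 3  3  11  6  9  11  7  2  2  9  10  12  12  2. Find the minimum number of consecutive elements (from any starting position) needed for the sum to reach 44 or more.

add 3: running sum 3 < 44
add 3: running sum 6 < 44
add 11: running sum 17 < 44
add 6: running sum 23 < 44
add 9: running sum 32 < 44
add 11: running sum 43 < 44
end 6: [11, 6, 9, 11, 7] sum 44, len 5
end 7: [11, 6, 9, 11, 7, 2] sum 46, len 6
end 8: [11, 6, 9, 11, 7, 2, 2] sum 48, len 7
end 9: [6, 9, 11, 7, 2, 2, 9] sum 46, len 7
end 10: [9, 11, 7, 2, 2, 9, 10] sum 50, len 7
end 11: [11, 7, 2, 2, 9, 10, 12] sum 53, len 7
end 12: [2, 9, 10, 12, 12] sum 45, len 5
end 13: [9, 10, 12, 12, 2] sum 45, len 5
Shortest qualifying length: 5.

5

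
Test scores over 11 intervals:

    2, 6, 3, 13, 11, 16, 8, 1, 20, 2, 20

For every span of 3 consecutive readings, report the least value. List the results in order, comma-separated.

2, 3, 3, 11, 8, 1, 1, 1, 2

Sliding a size-3 window across the 11 values:
(2, 6, 3) → min 2
(6, 3, 13) → min 3
(3, 13, 11) → min 3
(13, 11, 16) → min 11
(11, 16, 8) → min 8
(16, 8, 1) → min 1
(8, 1, 20) → min 1
(1, 20, 2) → min 1
(20, 2, 20) → min 2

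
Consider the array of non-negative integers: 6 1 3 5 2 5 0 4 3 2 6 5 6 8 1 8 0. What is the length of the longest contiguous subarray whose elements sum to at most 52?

add 6: [6] sum 6, len 1
add 1: [6, 1] sum 7, len 2
add 3: [6, 1, 3] sum 10, len 3
add 5: [6, 1, 3, 5] sum 15, len 4
add 2: [6, 1, 3, 5, 2] sum 17, len 5
add 5: [6, 1, 3, 5, 2, 5] sum 22, len 6
add 0: [6, 1, 3, 5, 2, 5, 0] sum 22, len 7
add 4: [6, 1, 3, 5, 2, 5, 0, 4] sum 26, len 8
add 3: [6, 1, 3, 5, 2, 5, 0, 4, 3] sum 29, len 9
add 2: [6, 1, 3, 5, 2, 5, 0, 4, 3, 2] sum 31, len 10
add 6: [6, 1, 3, 5, 2, 5, 0, 4, 3, 2, 6] sum 37, len 11
add 5: [6, 1, 3, 5, 2, 5, 0, 4, 3, 2, 6, 5] sum 42, len 12
add 6: [6, 1, 3, 5, 2, 5, 0, 4, 3, 2, 6, 5, 6] sum 48, len 13
add 8: [1, 3, 5, 2, 5, 0, 4, 3, 2, 6, 5, 6, 8] sum 50, len 13
add 1: [1, 3, 5, 2, 5, 0, 4, 3, 2, 6, 5, 6, 8, 1] sum 51, len 14
add 8: [2, 5, 0, 4, 3, 2, 6, 5, 6, 8, 1, 8] sum 50, len 12
add 0: [2, 5, 0, 4, 3, 2, 6, 5, 6, 8, 1, 8, 0] sum 50, len 13
Longest length seen: 14.

14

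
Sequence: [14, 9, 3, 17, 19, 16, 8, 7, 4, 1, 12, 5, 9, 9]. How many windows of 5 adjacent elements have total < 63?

7

14 9 3 17 19 → sum 62  < 63 ✓
9 3 17 19 16 → sum 64
3 17 19 16 8 → sum 63
17 19 16 8 7 → sum 67
19 16 8 7 4 → sum 54  < 63 ✓
16 8 7 4 1 → sum 36  < 63 ✓
8 7 4 1 12 → sum 32  < 63 ✓
7 4 1 12 5 → sum 29  < 63 ✓
4 1 12 5 9 → sum 31  < 63 ✓
1 12 5 9 9 → sum 36  < 63 ✓
7 windows satisfy the condition.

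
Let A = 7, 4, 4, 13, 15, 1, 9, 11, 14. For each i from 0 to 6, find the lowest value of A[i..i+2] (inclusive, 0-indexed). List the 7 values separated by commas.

Sliding a size-3 window across the 9 values:
7 4 4 → min 4
4 4 13 → min 4
4 13 15 → min 4
13 15 1 → min 1
15 1 9 → min 1
1 9 11 → min 1
9 11 14 → min 9

4, 4, 4, 1, 1, 1, 9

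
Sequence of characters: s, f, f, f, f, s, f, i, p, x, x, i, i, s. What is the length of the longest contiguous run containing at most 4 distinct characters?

9

add s: window [s] (1 distinct), len 1
add f: window [s, f] (2 distinct), len 2
add f: window [s, f, f] (2 distinct), len 3
add f: window [s, f, f, f] (2 distinct), len 4
add f: window [s, f, f, f, f] (2 distinct), len 5
add s: window [s, f, f, f, f, s] (2 distinct), len 6
add f: window [s, f, f, f, f, s, f] (2 distinct), len 7
add i: window [s, f, f, f, f, s, f, i] (3 distinct), len 8
add p: window [s, f, f, f, f, s, f, i, p] (4 distinct), len 9
add x: window [f, i, p, x] (4 distinct), len 4
add x: window [f, i, p, x, x] (4 distinct), len 5
add i: window [f, i, p, x, x, i] (4 distinct), len 6
add i: window [f, i, p, x, x, i, i] (4 distinct), len 7
add s: window [i, p, x, x, i, i, s] (4 distinct), len 7
Longest length with ≤4 distinct: 9.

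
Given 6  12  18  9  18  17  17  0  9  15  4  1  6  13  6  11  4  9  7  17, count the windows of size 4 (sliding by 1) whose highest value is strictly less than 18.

6 12 18 9 → max 18
12 18 9 18 → max 18
18 9 18 17 → max 18
9 18 17 17 → max 18
18 17 17 0 → max 18
17 17 0 9 → max 17  < 18 ✓
17 0 9 15 → max 17  < 18 ✓
0 9 15 4 → max 15  < 18 ✓
9 15 4 1 → max 15  < 18 ✓
15 4 1 6 → max 15  < 18 ✓
4 1 6 13 → max 13  < 18 ✓
1 6 13 6 → max 13  < 18 ✓
6 13 6 11 → max 13  < 18 ✓
13 6 11 4 → max 13  < 18 ✓
6 11 4 9 → max 11  < 18 ✓
11 4 9 7 → max 11  < 18 ✓
4 9 7 17 → max 17  < 18 ✓
12 windows satisfy the condition.

12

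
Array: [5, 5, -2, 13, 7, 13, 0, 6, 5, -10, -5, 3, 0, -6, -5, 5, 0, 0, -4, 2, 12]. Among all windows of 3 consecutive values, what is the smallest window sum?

Window sums for each of the 19 positions:
(5, 5, -2) → sum 8
(5, -2, 13) → sum 16
(-2, 13, 7) → sum 18
(13, 7, 13) → sum 33
(7, 13, 0) → sum 20
(13, 0, 6) → sum 19
(0, 6, 5) → sum 11
(6, 5, -10) → sum 1
(5, -10, -5) → sum -10
(-10, -5, 3) → sum -12
(-5, 3, 0) → sum -2
(3, 0, -6) → sum -3
(0, -6, -5) → sum -11
(-6, -5, 5) → sum -6
(-5, 5, 0) → sum 0
(5, 0, 0) → sum 5
(0, 0, -4) → sum -4
(0, -4, 2) → sum -2
(-4, 2, 12) → sum 10
Smallest of these is -12.

-12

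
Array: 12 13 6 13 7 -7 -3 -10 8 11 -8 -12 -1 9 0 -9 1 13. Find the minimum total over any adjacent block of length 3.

-21

Window sums for each of the 16 positions:
12 13 6 → sum 31
13 6 13 → sum 32
6 13 7 → sum 26
13 7 -7 → sum 13
7 -7 -3 → sum -3
-7 -3 -10 → sum -20
-3 -10 8 → sum -5
-10 8 11 → sum 9
8 11 -8 → sum 11
11 -8 -12 → sum -9
-8 -12 -1 → sum -21
-12 -1 9 → sum -4
-1 9 0 → sum 8
9 0 -9 → sum 0
0 -9 1 → sum -8
-9 1 13 → sum 5
Minimum of these is -21.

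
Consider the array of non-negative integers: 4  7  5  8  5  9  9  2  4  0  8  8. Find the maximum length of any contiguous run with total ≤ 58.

Extend to the right; shrink from the left whenever the sum exceeds 58:
[4] sum 4 len 1
[4, 7] sum 11 len 2
[4, 7, 5] sum 16 len 3
[4, 7, 5, 8] sum 24 len 4
[4, 7, 5, 8, 5] sum 29 len 5
[4, 7, 5, 8, 5, 9] sum 38 len 6
[4, 7, 5, 8, 5, 9, 9] sum 47 len 7
[4, 7, 5, 8, 5, 9, 9, 2] sum 49 len 8
[4, 7, 5, 8, 5, 9, 9, 2, 4] sum 53 len 9
[4, 7, 5, 8, 5, 9, 9, 2, 4, 0] sum 53 len 10
[7, 5, 8, 5, 9, 9, 2, 4, 0, 8] sum 57 len 10
[5, 8, 5, 9, 9, 2, 4, 0, 8, 8] sum 58 len 10
Longest length seen: 10.

10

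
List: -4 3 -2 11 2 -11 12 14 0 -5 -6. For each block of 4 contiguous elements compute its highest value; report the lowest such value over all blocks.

11

[-4, 3, -2, 11] → max 11
[3, -2, 11, 2] → max 11
[-2, 11, 2, -11] → max 11
[11, 2, -11, 12] → max 12
[2, -11, 12, 14] → max 14
[-11, 12, 14, 0] → max 14
[12, 14, 0, -5] → max 14
[14, 0, -5, -6] → max 14
Lowest of these is 11.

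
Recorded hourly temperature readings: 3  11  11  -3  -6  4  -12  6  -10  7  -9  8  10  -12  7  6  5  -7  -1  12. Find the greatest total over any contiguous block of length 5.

19

Window sums for each of the 16 positions:
[3, 11, 11, -3, -6] → sum 16
[11, 11, -3, -6, 4] → sum 17
[11, -3, -6, 4, -12] → sum -6
[-3, -6, 4, -12, 6] → sum -11
[-6, 4, -12, 6, -10] → sum -18
[4, -12, 6, -10, 7] → sum -5
[-12, 6, -10, 7, -9] → sum -18
[6, -10, 7, -9, 8] → sum 2
[-10, 7, -9, 8, 10] → sum 6
[7, -9, 8, 10, -12] → sum 4
[-9, 8, 10, -12, 7] → sum 4
[8, 10, -12, 7, 6] → sum 19
[10, -12, 7, 6, 5] → sum 16
[-12, 7, 6, 5, -7] → sum -1
[7, 6, 5, -7, -1] → sum 10
[6, 5, -7, -1, 12] → sum 15
Greatest of these is 19.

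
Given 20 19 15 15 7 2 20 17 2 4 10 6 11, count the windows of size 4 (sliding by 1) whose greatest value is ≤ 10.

(20, 19, 15, 15) → max 20
(19, 15, 15, 7) → max 19
(15, 15, 7, 2) → max 15
(15, 7, 2, 20) → max 20
(7, 2, 20, 17) → max 20
(2, 20, 17, 2) → max 20
(20, 17, 2, 4) → max 20
(17, 2, 4, 10) → max 17
(2, 4, 10, 6) → max 10  ≤ 10 ✓
(4, 10, 6, 11) → max 11
1 window satisfy the condition.

1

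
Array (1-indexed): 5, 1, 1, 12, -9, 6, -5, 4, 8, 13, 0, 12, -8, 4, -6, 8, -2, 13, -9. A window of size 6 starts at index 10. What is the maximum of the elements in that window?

13

Elements at indices 10..15: 13, 0, 12, -8, 4, -6
max(13, 0, 12, -8, 4, -6) = 13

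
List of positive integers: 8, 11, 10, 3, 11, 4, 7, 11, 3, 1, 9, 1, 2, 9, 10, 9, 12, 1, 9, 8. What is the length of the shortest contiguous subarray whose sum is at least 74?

11

add 8: running sum 8 < 74
add 11: running sum 19 < 74
add 10: running sum 29 < 74
add 3: running sum 32 < 74
add 11: running sum 43 < 74
add 4: running sum 47 < 74
add 7: running sum 54 < 74
add 11: running sum 65 < 74
add 3: running sum 68 < 74
add 1: running sum 69 < 74
end 10: [8, 11, 10, 3, 11, 4, 7, 11, 3, 1, 9] sum 78, len 11
end 11: [8, 11, 10, 3, 11, 4, 7, 11, 3, 1, 9, 1] sum 79, len 12
end 12: [8, 11, 10, 3, 11, 4, 7, 11, 3, 1, 9, 1, 2] sum 81, len 13
end 13: [11, 10, 3, 11, 4, 7, 11, 3, 1, 9, 1, 2, 9] sum 82, len 13
end 14: [10, 3, 11, 4, 7, 11, 3, 1, 9, 1, 2, 9, 10] sum 81, len 13
end 15: [11, 4, 7, 11, 3, 1, 9, 1, 2, 9, 10, 9] sum 77, len 12
end 16: [7, 11, 3, 1, 9, 1, 2, 9, 10, 9, 12] sum 74, len 11
end 17: [7, 11, 3, 1, 9, 1, 2, 9, 10, 9, 12, 1] sum 75, len 12
end 18: [11, 3, 1, 9, 1, 2, 9, 10, 9, 12, 1, 9] sum 77, len 12
end 19: [3, 1, 9, 1, 2, 9, 10, 9, 12, 1, 9, 8] sum 74, len 12
Shortest qualifying length: 11.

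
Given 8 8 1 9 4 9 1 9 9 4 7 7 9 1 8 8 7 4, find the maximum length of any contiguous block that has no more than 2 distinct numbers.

4

add 8: window [8] (1 distinct), len 1
add 8: window [8, 8] (1 distinct), len 2
add 1: window [8, 8, 1] (2 distinct), len 3
add 9: window [1, 9] (2 distinct), len 2
add 4: window [9, 4] (2 distinct), len 2
add 9: window [9, 4, 9] (2 distinct), len 3
add 1: window [9, 1] (2 distinct), len 2
add 9: window [9, 1, 9] (2 distinct), len 3
add 9: window [9, 1, 9, 9] (2 distinct), len 4
add 4: window [9, 9, 4] (2 distinct), len 3
add 7: window [4, 7] (2 distinct), len 2
add 7: window [4, 7, 7] (2 distinct), len 3
add 9: window [7, 7, 9] (2 distinct), len 3
add 1: window [9, 1] (2 distinct), len 2
add 8: window [1, 8] (2 distinct), len 2
add 8: window [1, 8, 8] (2 distinct), len 3
add 7: window [8, 8, 7] (2 distinct), len 3
add 4: window [7, 4] (2 distinct), len 2
Longest length with ≤2 distinct: 4.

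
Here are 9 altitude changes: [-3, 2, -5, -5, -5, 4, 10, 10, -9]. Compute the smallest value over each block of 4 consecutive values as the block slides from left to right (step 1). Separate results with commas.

-5, -5, -5, -5, -5, -9

Sliding a size-4 window across the 9 values:
[-3, 2, -5, -5] → min -5
[2, -5, -5, -5] → min -5
[-5, -5, -5, 4] → min -5
[-5, -5, 4, 10] → min -5
[-5, 4, 10, 10] → min -5
[4, 10, 10, -9] → min -9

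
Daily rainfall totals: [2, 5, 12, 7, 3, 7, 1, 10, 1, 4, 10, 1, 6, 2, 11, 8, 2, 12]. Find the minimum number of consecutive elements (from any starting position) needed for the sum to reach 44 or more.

7

add 2: running sum 2 < 44
add 5: running sum 7 < 44
add 12: running sum 19 < 44
add 7: running sum 26 < 44
add 3: running sum 29 < 44
add 7: running sum 36 < 44
add 1: running sum 37 < 44
add 10: shortest ending here [5, 12, 7, 3, 7, 1, 10] sum 45, len 7
add 1: shortest ending here [5, 12, 7, 3, 7, 1, 10, 1] sum 46, len 8
add 4: shortest ending here [12, 7, 3, 7, 1, 10, 1, 4] sum 45, len 8
add 10: shortest ending here [12, 7, 3, 7, 1, 10, 1, 4, 10] sum 55, len 9
add 1: shortest ending here [7, 3, 7, 1, 10, 1, 4, 10, 1] sum 44, len 9
add 6: shortest ending here [7, 3, 7, 1, 10, 1, 4, 10, 1, 6] sum 50, len 10
add 2: shortest ending here [3, 7, 1, 10, 1, 4, 10, 1, 6, 2] sum 45, len 10
add 11: shortest ending here [10, 1, 4, 10, 1, 6, 2, 11] sum 45, len 8
add 8: shortest ending here [10, 1, 4, 10, 1, 6, 2, 11, 8] sum 53, len 9
add 2: shortest ending here [4, 10, 1, 6, 2, 11, 8, 2] sum 44, len 8
add 12: shortest ending here [10, 1, 6, 2, 11, 8, 2, 12] sum 52, len 8
Shortest qualifying length: 7.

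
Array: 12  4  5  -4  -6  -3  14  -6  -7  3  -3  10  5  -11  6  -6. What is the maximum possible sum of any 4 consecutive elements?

17

(12, 4, 5, -4) → sum 17
(4, 5, -4, -6) → sum -1
(5, -4, -6, -3) → sum -8
(-4, -6, -3, 14) → sum 1
(-6, -3, 14, -6) → sum -1
(-3, 14, -6, -7) → sum -2
(14, -6, -7, 3) → sum 4
(-6, -7, 3, -3) → sum -13
(-7, 3, -3, 10) → sum 3
(3, -3, 10, 5) → sum 15
(-3, 10, 5, -11) → sum 1
(10, 5, -11, 6) → sum 10
(5, -11, 6, -6) → sum -6
Maximum of these is 17.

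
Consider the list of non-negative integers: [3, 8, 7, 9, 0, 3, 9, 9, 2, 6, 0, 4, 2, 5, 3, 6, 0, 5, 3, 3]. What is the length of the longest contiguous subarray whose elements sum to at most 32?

add 3: [3] sum 3, len 1
add 8: [3, 8] sum 11, len 2
add 7: [3, 8, 7] sum 18, len 3
add 9: [3, 8, 7, 9] sum 27, len 4
add 0: [3, 8, 7, 9, 0] sum 27, len 5
add 3: [3, 8, 7, 9, 0, 3] sum 30, len 6
add 9: [7, 9, 0, 3, 9] sum 28, len 5
add 9: [9, 0, 3, 9, 9] sum 30, len 5
add 2: [9, 0, 3, 9, 9, 2] sum 32, len 6
add 6: [0, 3, 9, 9, 2, 6] sum 29, len 6
add 0: [0, 3, 9, 9, 2, 6, 0] sum 29, len 7
add 4: [9, 9, 2, 6, 0, 4] sum 30, len 6
add 2: [9, 9, 2, 6, 0, 4, 2] sum 32, len 7
add 5: [9, 2, 6, 0, 4, 2, 5] sum 28, len 7
add 3: [9, 2, 6, 0, 4, 2, 5, 3] sum 31, len 8
add 6: [2, 6, 0, 4, 2, 5, 3, 6] sum 28, len 8
add 0: [2, 6, 0, 4, 2, 5, 3, 6, 0] sum 28, len 9
add 5: [6, 0, 4, 2, 5, 3, 6, 0, 5] sum 31, len 9
add 3: [0, 4, 2, 5, 3, 6, 0, 5, 3] sum 28, len 9
add 3: [0, 4, 2, 5, 3, 6, 0, 5, 3, 3] sum 31, len 10
Longest length seen: 10.

10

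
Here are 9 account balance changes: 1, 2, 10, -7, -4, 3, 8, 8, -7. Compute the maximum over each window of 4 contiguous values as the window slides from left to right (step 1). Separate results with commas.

[1, 2, 10, -7] → max 10
[2, 10, -7, -4] → max 10
[10, -7, -4, 3] → max 10
[-7, -4, 3, 8] → max 8
[-4, 3, 8, 8] → max 8
[3, 8, 8, -7] → max 8

10, 10, 10, 8, 8, 8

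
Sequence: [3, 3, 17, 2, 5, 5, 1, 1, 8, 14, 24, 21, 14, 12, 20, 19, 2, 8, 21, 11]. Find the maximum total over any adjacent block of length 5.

3 3 17 2 5 → sum 30
3 17 2 5 5 → sum 32
17 2 5 5 1 → sum 30
2 5 5 1 1 → sum 14
5 5 1 1 8 → sum 20
5 1 1 8 14 → sum 29
1 1 8 14 24 → sum 48
1 8 14 24 21 → sum 68
8 14 24 21 14 → sum 81
14 24 21 14 12 → sum 85
24 21 14 12 20 → sum 91
21 14 12 20 19 → sum 86
14 12 20 19 2 → sum 67
12 20 19 2 8 → sum 61
20 19 2 8 21 → sum 70
19 2 8 21 11 → sum 61
Maximum of these is 91.

91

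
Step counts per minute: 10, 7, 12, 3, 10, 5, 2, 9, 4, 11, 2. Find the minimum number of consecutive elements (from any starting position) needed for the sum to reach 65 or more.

add 10: running sum 10 < 65
add 7: running sum 17 < 65
add 12: running sum 29 < 65
add 3: running sum 32 < 65
add 10: running sum 42 < 65
add 5: running sum 47 < 65
add 2: running sum 49 < 65
add 9: running sum 58 < 65
add 4: running sum 62 < 65
add 11: shortest ending here [10, 7, 12, 3, 10, 5, 2, 9, 4, 11] sum 73, len 10
add 2: shortest ending here [7, 12, 3, 10, 5, 2, 9, 4, 11, 2] sum 65, len 10
Shortest qualifying length: 10.

10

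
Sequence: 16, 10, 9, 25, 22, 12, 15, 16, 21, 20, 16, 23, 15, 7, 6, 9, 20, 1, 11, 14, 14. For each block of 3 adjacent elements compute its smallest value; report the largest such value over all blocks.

16

Each size-3 window and its min:
16 10 9 → min 9
10 9 25 → min 9
9 25 22 → min 9
25 22 12 → min 12
22 12 15 → min 12
12 15 16 → min 12
15 16 21 → min 15
16 21 20 → min 16
21 20 16 → min 16
20 16 23 → min 16
16 23 15 → min 15
23 15 7 → min 7
15 7 6 → min 6
7 6 9 → min 6
6 9 20 → min 6
9 20 1 → min 1
20 1 11 → min 1
1 11 14 → min 1
11 14 14 → min 11
Largest of these is 16.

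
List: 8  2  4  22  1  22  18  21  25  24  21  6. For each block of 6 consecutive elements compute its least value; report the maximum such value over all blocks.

Each size-6 window and its min:
8 2 4 22 1 22 → min 1
2 4 22 1 22 18 → min 1
4 22 1 22 18 21 → min 1
22 1 22 18 21 25 → min 1
1 22 18 21 25 24 → min 1
22 18 21 25 24 21 → min 18
18 21 25 24 21 6 → min 6
Maximum of these is 18.

18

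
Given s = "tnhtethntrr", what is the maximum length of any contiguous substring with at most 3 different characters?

5

[t] 1 distinct, len 1
[t, n] 2 distinct, len 2
[t, n, h] 3 distinct, len 3
[t, n, h, t] 3 distinct, len 4
[h, t, e] 3 distinct, len 3
[h, t, e, t] 3 distinct, len 4
[h, t, e, t, h] 3 distinct, len 5
[t, h, n] 3 distinct, len 3
[t, h, n, t] 3 distinct, len 4
[n, t, r] 3 distinct, len 3
[n, t, r, r] 3 distinct, len 4
Longest length with ≤3 distinct: 5.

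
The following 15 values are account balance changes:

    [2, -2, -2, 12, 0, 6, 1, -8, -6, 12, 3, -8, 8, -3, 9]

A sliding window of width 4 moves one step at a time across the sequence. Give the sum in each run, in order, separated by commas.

10, 8, 16, 19, -1, -7, -1, 1, 1, 15, 0, 6

Sliding a size-4 window across the 15 values:
[2, -2, -2, 12] → sum 10
[-2, -2, 12, 0] → sum 8
[-2, 12, 0, 6] → sum 16
[12, 0, 6, 1] → sum 19
[0, 6, 1, -8] → sum -1
[6, 1, -8, -6] → sum -7
[1, -8, -6, 12] → sum -1
[-8, -6, 12, 3] → sum 1
[-6, 12, 3, -8] → sum 1
[12, 3, -8, 8] → sum 15
[3, -8, 8, -3] → sum 0
[-8, 8, -3, 9] → sum 6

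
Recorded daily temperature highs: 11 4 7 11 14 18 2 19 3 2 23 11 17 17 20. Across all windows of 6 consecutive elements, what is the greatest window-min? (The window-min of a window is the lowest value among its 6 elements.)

Window mins for each of the 10 positions:
[11, 4, 7, 11, 14, 18] → min 4
[4, 7, 11, 14, 18, 2] → min 2
[7, 11, 14, 18, 2, 19] → min 2
[11, 14, 18, 2, 19, 3] → min 2
[14, 18, 2, 19, 3, 2] → min 2
[18, 2, 19, 3, 2, 23] → min 2
[2, 19, 3, 2, 23, 11] → min 2
[19, 3, 2, 23, 11, 17] → min 2
[3, 2, 23, 11, 17, 17] → min 2
[2, 23, 11, 17, 17, 20] → min 2
Greatest of these is 4.

4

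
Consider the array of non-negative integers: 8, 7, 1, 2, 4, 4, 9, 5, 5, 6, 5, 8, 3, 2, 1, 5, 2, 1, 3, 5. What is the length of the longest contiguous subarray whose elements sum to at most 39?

10

[8] sum 8 len 1
[8, 7] sum 15 len 2
[8, 7, 1] sum 16 len 3
[8, 7, 1, 2] sum 18 len 4
[8, 7, 1, 2, 4] sum 22 len 5
[8, 7, 1, 2, 4, 4] sum 26 len 6
[8, 7, 1, 2, 4, 4, 9] sum 35 len 7
[7, 1, 2, 4, 4, 9, 5] sum 32 len 7
[7, 1, 2, 4, 4, 9, 5, 5] sum 37 len 8
[1, 2, 4, 4, 9, 5, 5, 6] sum 36 len 8
[4, 4, 9, 5, 5, 6, 5] sum 38 len 7
[9, 5, 5, 6, 5, 8] sum 38 len 6
[5, 5, 6, 5, 8, 3] sum 32 len 6
[5, 5, 6, 5, 8, 3, 2] sum 34 len 7
[5, 5, 6, 5, 8, 3, 2, 1] sum 35 len 8
[5, 6, 5, 8, 3, 2, 1, 5] sum 35 len 8
[5, 6, 5, 8, 3, 2, 1, 5, 2] sum 37 len 9
[5, 6, 5, 8, 3, 2, 1, 5, 2, 1] sum 38 len 10
[6, 5, 8, 3, 2, 1, 5, 2, 1, 3] sum 36 len 10
[5, 8, 3, 2, 1, 5, 2, 1, 3, 5] sum 35 len 10
Longest length seen: 10.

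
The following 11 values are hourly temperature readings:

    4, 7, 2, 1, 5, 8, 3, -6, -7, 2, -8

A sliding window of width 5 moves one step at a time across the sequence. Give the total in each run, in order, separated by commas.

(4, 7, 2, 1, 5) → sum 19
(7, 2, 1, 5, 8) → sum 23
(2, 1, 5, 8, 3) → sum 19
(1, 5, 8, 3, -6) → sum 11
(5, 8, 3, -6, -7) → sum 3
(8, 3, -6, -7, 2) → sum 0
(3, -6, -7, 2, -8) → sum -16

19, 23, 19, 11, 3, 0, -16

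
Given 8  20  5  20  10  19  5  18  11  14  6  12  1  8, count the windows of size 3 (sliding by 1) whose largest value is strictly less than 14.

8 20 5 → max 20
20 5 20 → max 20
5 20 10 → max 20
20 10 19 → max 20
10 19 5 → max 19
19 5 18 → max 19
5 18 11 → max 18
18 11 14 → max 18
11 14 6 → max 14
14 6 12 → max 14
6 12 1 → max 12  < 14 ✓
12 1 8 → max 12  < 14 ✓
2 windows satisfy the condition.

2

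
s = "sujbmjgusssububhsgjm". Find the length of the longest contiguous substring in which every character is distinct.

7

[s] len 1
[s, u] len 2
[s, u, j] len 3
[s, u, j, b] len 4
[s, u, j, b, m] len 5
[b, m, j] len 3
[b, m, j, g] len 4
[b, m, j, g, u] len 5
[b, m, j, g, u, s] len 6
[s] len 1
[s] len 1
[s, u] len 2
[s, u, b] len 3
[b, u] len 2
[u, b] len 2
[u, b, h] len 3
[u, b, h, s] len 4
[u, b, h, s, g] len 5
[u, b, h, s, g, j] len 6
[u, b, h, s, g, j, m] len 7
Longest all-distinct length: 7.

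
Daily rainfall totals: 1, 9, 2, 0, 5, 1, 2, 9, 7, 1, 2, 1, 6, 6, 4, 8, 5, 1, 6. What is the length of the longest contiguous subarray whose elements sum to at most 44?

12

→ 1: sum 1, len 1
→ 9: sum 10, len 2
→ 2: sum 12, len 3
→ 0: sum 12, len 4
→ 5: sum 17, len 5
→ 1: sum 18, len 6
→ 2: sum 20, len 7
→ 9: sum 29, len 8
→ 7: sum 36, len 9
→ 1: sum 37, len 10
→ 2: sum 39, len 11
→ 1: sum 40, len 12
→ 6 (dropped 1, 9): sum 36, len 11
→ 6: sum 42, len 12
→ 4 (dropped 2): sum 44, len 12
→ 8 (dropped 0, 5, 1, 2): sum 44, len 9
→ 5 (dropped 9): sum 40, len 9
→ 1: sum 41, len 10
→ 6 (dropped 7): sum 40, len 10
Longest length seen: 12.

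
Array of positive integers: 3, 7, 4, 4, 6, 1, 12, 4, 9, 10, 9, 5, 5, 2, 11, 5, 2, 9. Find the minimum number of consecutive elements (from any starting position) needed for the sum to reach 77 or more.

12

add 3: running sum 3 < 77
add 7: running sum 10 < 77
add 4: running sum 14 < 77
add 4: running sum 18 < 77
add 6: running sum 24 < 77
add 1: running sum 25 < 77
add 12: running sum 37 < 77
add 4: running sum 41 < 77
add 9: running sum 50 < 77
add 10: running sum 60 < 77
add 9: running sum 69 < 77
add 5: running sum 74 < 77
add 5: shortest ending here [3, 7, 4, 4, 6, 1, 12, 4, 9, 10, 9, 5, 5] sum 79, len 13
add 2: shortest ending here [7, 4, 4, 6, 1, 12, 4, 9, 10, 9, 5, 5, 2] sum 78, len 13
add 11: shortest ending here [4, 6, 1, 12, 4, 9, 10, 9, 5, 5, 2, 11] sum 78, len 12
add 5: shortest ending here [6, 1, 12, 4, 9, 10, 9, 5, 5, 2, 11, 5] sum 79, len 12
add 2: shortest ending here [6, 1, 12, 4, 9, 10, 9, 5, 5, 2, 11, 5, 2] sum 81, len 13
add 9: shortest ending here [12, 4, 9, 10, 9, 5, 5, 2, 11, 5, 2, 9] sum 83, len 12
Shortest qualifying length: 12.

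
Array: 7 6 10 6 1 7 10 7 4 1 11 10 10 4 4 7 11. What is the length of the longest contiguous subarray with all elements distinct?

[7] len 1
[7, 6] len 2
[7, 6, 10] len 3
[10, 6] len 2
[10, 6, 1] len 3
[10, 6, 1, 7] len 4
[6, 1, 7, 10] len 4
[10, 7] len 2
[10, 7, 4] len 3
[10, 7, 4, 1] len 4
[10, 7, 4, 1, 11] len 5
[7, 4, 1, 11, 10] len 5
[10] len 1
[10, 4] len 2
[4] len 1
[4, 7] len 2
[4, 7, 11] len 3
Longest all-distinct length: 5.

5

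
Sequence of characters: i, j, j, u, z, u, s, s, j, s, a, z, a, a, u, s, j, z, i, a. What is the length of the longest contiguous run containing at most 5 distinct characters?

Extend right; when distinct count exceeds 5, shrink from the left:
[i] 1 distinct, len 1
[i, j] 2 distinct, len 2
[i, j, j] 2 distinct, len 3
[i, j, j, u] 3 distinct, len 4
[i, j, j, u, z] 4 distinct, len 5
[i, j, j, u, z, u] 4 distinct, len 6
[i, j, j, u, z, u, s] 5 distinct, len 7
[i, j, j, u, z, u, s, s] 5 distinct, len 8
[i, j, j, u, z, u, s, s, j] 5 distinct, len 9
[i, j, j, u, z, u, s, s, j, s] 5 distinct, len 10
[j, j, u, z, u, s, s, j, s, a] 5 distinct, len 10
[j, j, u, z, u, s, s, j, s, a, z] 5 distinct, len 11
[j, j, u, z, u, s, s, j, s, a, z, a] 5 distinct, len 12
[j, j, u, z, u, s, s, j, s, a, z, a, a] 5 distinct, len 13
[j, j, u, z, u, s, s, j, s, a, z, a, a, u] 5 distinct, len 14
[j, j, u, z, u, s, s, j, s, a, z, a, a, u, s] 5 distinct, len 15
[j, j, u, z, u, s, s, j, s, a, z, a, a, u, s, j] 5 distinct, len 16
[j, j, u, z, u, s, s, j, s, a, z, a, a, u, s, j, z] 5 distinct, len 17
[u, s, j, z, i] 5 distinct, len 5
[s, j, z, i, a] 5 distinct, len 5
Longest length with ≤5 distinct: 17.

17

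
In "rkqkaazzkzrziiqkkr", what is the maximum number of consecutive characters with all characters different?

3

add r: [r] len 1
add k: [r, k] len 2
add q: [r, k, q] len 3
add k (repeat k, move left end past it): [q, k] len 2
add a: [q, k, a] len 3
add a (repeat a, move left end past it): [a] len 1
add z: [a, z] len 2
add z (repeat z, move left end past it): [z] len 1
add k: [z, k] len 2
add z (repeat z, move left end past it): [k, z] len 2
add r: [k, z, r] len 3
add z (repeat z, move left end past it): [r, z] len 2
add i: [r, z, i] len 3
add i (repeat i, move left end past it): [i] len 1
add q: [i, q] len 2
add k: [i, q, k] len 3
add k (repeat k, move left end past it): [k] len 1
add r: [k, r] len 2
Longest all-distinct length: 3.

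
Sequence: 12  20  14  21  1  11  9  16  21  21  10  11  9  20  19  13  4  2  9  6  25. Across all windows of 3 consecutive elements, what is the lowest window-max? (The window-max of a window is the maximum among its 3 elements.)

9

[12, 20, 14] → max 20
[20, 14, 21] → max 21
[14, 21, 1] → max 21
[21, 1, 11] → max 21
[1, 11, 9] → max 11
[11, 9, 16] → max 16
[9, 16, 21] → max 21
[16, 21, 21] → max 21
[21, 21, 10] → max 21
[21, 10, 11] → max 21
[10, 11, 9] → max 11
[11, 9, 20] → max 20
[9, 20, 19] → max 20
[20, 19, 13] → max 20
[19, 13, 4] → max 19
[13, 4, 2] → max 13
[4, 2, 9] → max 9
[2, 9, 6] → max 9
[9, 6, 25] → max 25
Lowest of these is 9.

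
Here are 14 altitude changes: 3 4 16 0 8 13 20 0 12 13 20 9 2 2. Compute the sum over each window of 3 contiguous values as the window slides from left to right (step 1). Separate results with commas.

[3, 4, 16] → sum 23
[4, 16, 0] → sum 20
[16, 0, 8] → sum 24
[0, 8, 13] → sum 21
[8, 13, 20] → sum 41
[13, 20, 0] → sum 33
[20, 0, 12] → sum 32
[0, 12, 13] → sum 25
[12, 13, 20] → sum 45
[13, 20, 9] → sum 42
[20, 9, 2] → sum 31
[9, 2, 2] → sum 13

23, 20, 24, 21, 41, 33, 32, 25, 45, 42, 31, 13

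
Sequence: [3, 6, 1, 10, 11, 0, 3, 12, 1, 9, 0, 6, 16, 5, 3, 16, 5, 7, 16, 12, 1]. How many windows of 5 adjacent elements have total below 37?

12

3 6 1 10 11 → sum 31  < 37 ✓
6 1 10 11 0 → sum 28  < 37 ✓
1 10 11 0 3 → sum 25  < 37 ✓
10 11 0 3 12 → sum 36  < 37 ✓
11 0 3 12 1 → sum 27  < 37 ✓
0 3 12 1 9 → sum 25  < 37 ✓
3 12 1 9 0 → sum 25  < 37 ✓
12 1 9 0 6 → sum 28  < 37 ✓
1 9 0 6 16 → sum 32  < 37 ✓
9 0 6 16 5 → sum 36  < 37 ✓
0 6 16 5 3 → sum 30  < 37 ✓
6 16 5 3 16 → sum 46
16 5 3 16 5 → sum 45
5 3 16 5 7 → sum 36  < 37 ✓
3 16 5 7 16 → sum 47
16 5 7 16 12 → sum 56
5 7 16 12 1 → sum 41
12 windows satisfy the condition.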